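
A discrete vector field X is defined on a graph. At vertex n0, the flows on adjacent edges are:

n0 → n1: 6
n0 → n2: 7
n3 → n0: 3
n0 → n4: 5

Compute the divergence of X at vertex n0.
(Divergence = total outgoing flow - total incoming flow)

Divergence = sum of outgoing flows = 6 + 7 + (-3) + 5 = 15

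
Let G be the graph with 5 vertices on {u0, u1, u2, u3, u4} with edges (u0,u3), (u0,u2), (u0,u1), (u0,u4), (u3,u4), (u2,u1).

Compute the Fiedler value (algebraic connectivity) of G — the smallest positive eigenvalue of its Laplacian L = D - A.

Degrees: deg(u0) = 4, deg(u1) = 2, deg(u2) = 2, deg(u3) = 2, deg(u4) = 2.
L = D − A with rows/columns ordered (u0, u1, u2, u3, u4):
  [ 4, -1, -1, -1, -1]
  [-1,  2, -1,  0,  0]
  [-1, -1,  2,  0,  0]
  [-1,  0,  0,  2, -1]
  [-1,  0,  0, -1,  2]
Characteristic polynomial: det(λI − L) = λ(λ − 1)(λ − 3)²(λ − 5).
Roots: λ = 0; (λ − 1) = 0 ⇒ λ = 1; (λ − 3) = 0 ⇒ λ = 3 (multiplicity 2); (λ − 5) = 0 ⇒ λ = 5.
(Check: the roots sum (with multiplicity) to 12, matching trace L = Σdeg = 2·6 = 12.)
Laplacian eigenvalues: [0.0, 1.0, 3.0, 3.0, 5.0]. Algebraic connectivity (smallest non-zero eigenvalue) = 1.0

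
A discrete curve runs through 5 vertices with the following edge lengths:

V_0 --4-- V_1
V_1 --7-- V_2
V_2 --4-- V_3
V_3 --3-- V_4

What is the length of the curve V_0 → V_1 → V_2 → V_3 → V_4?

Arc length = 4 + 7 + 4 + 3 = 18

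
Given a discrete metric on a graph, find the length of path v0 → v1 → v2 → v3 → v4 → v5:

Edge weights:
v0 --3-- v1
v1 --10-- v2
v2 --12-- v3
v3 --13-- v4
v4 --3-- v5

Arc length = 3 + 10 + 12 + 13 + 3 = 41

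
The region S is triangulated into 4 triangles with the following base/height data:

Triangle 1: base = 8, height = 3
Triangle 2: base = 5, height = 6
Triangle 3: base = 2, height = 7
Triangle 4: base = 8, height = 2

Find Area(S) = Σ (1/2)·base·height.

(1/2)×8×3 + (1/2)×5×6 + (1/2)×2×7 + (1/2)×8×2 = 42.0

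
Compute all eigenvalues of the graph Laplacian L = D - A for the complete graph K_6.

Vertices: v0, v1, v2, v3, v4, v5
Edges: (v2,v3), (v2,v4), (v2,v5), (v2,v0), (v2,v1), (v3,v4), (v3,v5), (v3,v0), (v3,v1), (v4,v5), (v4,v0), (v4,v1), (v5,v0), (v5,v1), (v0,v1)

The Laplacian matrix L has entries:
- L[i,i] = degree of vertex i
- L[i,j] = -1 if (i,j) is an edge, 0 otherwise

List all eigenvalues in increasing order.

For the complete graph K_n, L = nI − J (J = all-ones matrix). J has eigenvalues n (once, eigenvector 𝟙) and 0 (multiplicity n−1), so L has eigenvalues 0 (once) and n (multiplicity n−1). Here n = 6: eigenvalue 0 once and 6 with multiplicity 5.
Laplacian eigenvalues (increasing order): [0.0, 6.0, 6.0, 6.0, 6.0, 6.0]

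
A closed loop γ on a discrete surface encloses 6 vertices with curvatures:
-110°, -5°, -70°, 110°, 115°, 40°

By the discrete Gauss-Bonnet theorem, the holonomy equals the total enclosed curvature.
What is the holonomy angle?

Holonomy = total enclosed curvature = (-110°) + (-5°) + (-70°) + 110° + 115° + 40° = 80°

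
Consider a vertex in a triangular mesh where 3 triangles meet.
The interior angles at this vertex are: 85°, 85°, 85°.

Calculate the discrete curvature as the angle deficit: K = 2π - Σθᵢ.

Sum of angles = 255°. K = 360° - 255° = 105° = 7π/12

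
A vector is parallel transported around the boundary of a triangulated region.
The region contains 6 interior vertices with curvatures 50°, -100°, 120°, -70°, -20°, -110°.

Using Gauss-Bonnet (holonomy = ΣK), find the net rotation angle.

Holonomy = total enclosed curvature = 50° + (-100°) + 120° + (-70°) + (-20°) + (-110°) = -130°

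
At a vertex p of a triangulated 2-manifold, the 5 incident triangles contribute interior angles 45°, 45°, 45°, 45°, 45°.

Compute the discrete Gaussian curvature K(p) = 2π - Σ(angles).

Sum of angles = 225°. K = 360° - 225° = 135° = 3π/4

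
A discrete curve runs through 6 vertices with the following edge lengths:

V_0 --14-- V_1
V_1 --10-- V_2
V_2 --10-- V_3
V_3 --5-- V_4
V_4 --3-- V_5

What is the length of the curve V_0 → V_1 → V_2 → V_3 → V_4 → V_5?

Arc length = 14 + 10 + 10 + 5 + 3 = 42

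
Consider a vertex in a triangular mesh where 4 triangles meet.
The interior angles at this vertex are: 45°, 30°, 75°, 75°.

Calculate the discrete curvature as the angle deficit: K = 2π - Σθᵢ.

Sum of angles = 225°. K = 360° - 225° = 135° = 3π/4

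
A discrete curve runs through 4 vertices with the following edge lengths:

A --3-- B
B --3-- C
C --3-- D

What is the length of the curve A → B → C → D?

Arc length = 3 + 3 + 3 = 9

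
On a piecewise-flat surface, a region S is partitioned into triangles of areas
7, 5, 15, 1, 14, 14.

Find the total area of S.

7 + 5 + 15 + 1 + 14 + 14 = 56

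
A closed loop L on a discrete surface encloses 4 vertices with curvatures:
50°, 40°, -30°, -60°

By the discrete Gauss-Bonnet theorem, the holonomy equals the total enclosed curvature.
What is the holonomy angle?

Holonomy = total enclosed curvature = 50° + 40° + (-30°) + (-60°) = 0°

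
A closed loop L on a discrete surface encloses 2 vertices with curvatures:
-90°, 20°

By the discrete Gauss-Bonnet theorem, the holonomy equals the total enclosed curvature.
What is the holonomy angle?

Holonomy = total enclosed curvature = (-90°) + 20° = -70°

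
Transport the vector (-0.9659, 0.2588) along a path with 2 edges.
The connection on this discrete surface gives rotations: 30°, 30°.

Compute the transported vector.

Total rotation: 30° + 30° = 60°. Final vector: (-0.7071, -0.7071)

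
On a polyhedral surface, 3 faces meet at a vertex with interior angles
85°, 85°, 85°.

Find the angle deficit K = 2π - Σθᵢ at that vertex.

Sum of angles = 255°. K = 360° - 255° = 105° = 7π/12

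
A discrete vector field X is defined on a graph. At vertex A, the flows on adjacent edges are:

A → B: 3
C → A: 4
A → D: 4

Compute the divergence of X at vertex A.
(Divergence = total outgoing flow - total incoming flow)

Divergence = sum of outgoing flows = 3 + (-4) + 4 = 3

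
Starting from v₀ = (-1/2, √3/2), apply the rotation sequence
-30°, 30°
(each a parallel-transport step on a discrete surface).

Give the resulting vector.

Total rotation: (-30°) + 30° = 0°. Final vector: (-0.5000, 0.8660)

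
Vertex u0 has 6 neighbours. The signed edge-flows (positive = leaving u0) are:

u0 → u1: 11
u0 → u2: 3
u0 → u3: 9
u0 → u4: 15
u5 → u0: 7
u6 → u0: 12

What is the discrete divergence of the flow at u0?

Divergence = sum of outgoing flows = 11 + 3 + 9 + 15 + (-7) + (-12) = 19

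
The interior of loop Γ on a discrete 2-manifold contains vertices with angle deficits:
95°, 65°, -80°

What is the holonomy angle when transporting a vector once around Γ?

Holonomy = total enclosed curvature = 95° + 65° + (-80°) = 80°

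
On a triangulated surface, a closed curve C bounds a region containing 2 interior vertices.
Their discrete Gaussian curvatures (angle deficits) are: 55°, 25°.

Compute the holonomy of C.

Holonomy = total enclosed curvature = 55° + 25° = 80°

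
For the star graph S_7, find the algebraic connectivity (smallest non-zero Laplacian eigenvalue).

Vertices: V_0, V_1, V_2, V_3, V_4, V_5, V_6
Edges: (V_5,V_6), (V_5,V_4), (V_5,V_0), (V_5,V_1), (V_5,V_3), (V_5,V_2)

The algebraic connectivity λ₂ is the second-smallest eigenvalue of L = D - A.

The star S_7 is the complete bipartite graph K_{1,6} (one hub of degree 6, 6 leaves of degree 1). The Laplacian spectrum of K_{p,q} is 0, p (multiplicity q−1), q (multiplicity p−1), p+q. With p = 1, q = 6: 0 once, 1 with multiplicity 5, and 7 once. (Check: trace L = sum of degrees = 12 = 5·1 + 7.)
Laplacian eigenvalues: [0.0, 1.0, 1.0, 1.0, 1.0, 1.0, 7.0]. Algebraic connectivity (smallest non-zero eigenvalue) = 1.0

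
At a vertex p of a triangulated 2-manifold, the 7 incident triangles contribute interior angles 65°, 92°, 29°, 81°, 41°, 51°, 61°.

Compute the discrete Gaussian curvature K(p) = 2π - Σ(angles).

Sum of angles = 420°. K = 360° - 420° = -60° = -π/3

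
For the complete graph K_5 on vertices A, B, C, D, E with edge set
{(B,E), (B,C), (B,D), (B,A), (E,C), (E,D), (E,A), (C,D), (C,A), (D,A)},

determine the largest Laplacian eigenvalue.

For the complete graph K_n, L = nI − J (J = all-ones matrix). J has eigenvalues n (once, eigenvector 𝟙) and 0 (multiplicity n−1), so L has eigenvalues 0 (once) and n (multiplicity n−1). Here n = 5: eigenvalue 0 once and 5 with multiplicity 4.
Laplacian eigenvalues: [0.0, 5.0, 5.0, 5.0, 5.0]. Largest eigenvalue (spectral radius) = 5.0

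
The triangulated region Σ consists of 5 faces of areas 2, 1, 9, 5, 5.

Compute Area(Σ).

2 + 1 + 9 + 5 + 5 = 22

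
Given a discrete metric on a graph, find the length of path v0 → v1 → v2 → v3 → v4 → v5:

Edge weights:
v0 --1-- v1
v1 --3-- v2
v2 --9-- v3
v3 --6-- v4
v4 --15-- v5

Arc length = 1 + 3 + 9 + 6 + 15 = 34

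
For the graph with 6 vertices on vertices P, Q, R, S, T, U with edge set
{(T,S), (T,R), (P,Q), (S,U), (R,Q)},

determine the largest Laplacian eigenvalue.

Degrees: deg(P) = 1, deg(Q) = 2, deg(R) = 2, deg(S) = 2, deg(T) = 2, deg(U) = 1.
L = D − A with rows/columns ordered (P, Q, R, S, T, U):
  [ 1, -1,  0,  0,  0,  0]
  [-1,  2, -1,  0,  0,  0]
  [ 0, -1,  2,  0, -1,  0]
  [ 0,  0,  0,  2, -1, -1]
  [ 0,  0, -1, -1,  2,  0]
  [ 0,  0,  0, -1,  0,  1]
Characteristic polynomial: det(λI − L) = λ(λ² − 4λ + 1)(λ − 1)(λ − 2)(λ − 3).
Roots: λ = 0; (λ² − 4λ + 1) = 0 ⇒ λ = 2 ± √3 ≈ 0.2679, 3.7321; (λ − 1) = 0 ⇒ λ = 1; (λ − 2) = 0 ⇒ λ = 2; (λ − 3) = 0 ⇒ λ = 3.
(Check: the roots sum (with multiplicity) to 10, matching trace L = Σdeg = 2·5 = 10.)
Laplacian eigenvalues: [0.0, 0.2679, 1.0, 2.0, 3.0, 3.7321]. Largest eigenvalue (spectral radius) = 3.7321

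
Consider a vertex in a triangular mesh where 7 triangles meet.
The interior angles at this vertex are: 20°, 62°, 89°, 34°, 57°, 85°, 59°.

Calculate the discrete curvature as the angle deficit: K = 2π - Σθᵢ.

Sum of angles = 406°. K = 360° - 406° = -46° = -23π/90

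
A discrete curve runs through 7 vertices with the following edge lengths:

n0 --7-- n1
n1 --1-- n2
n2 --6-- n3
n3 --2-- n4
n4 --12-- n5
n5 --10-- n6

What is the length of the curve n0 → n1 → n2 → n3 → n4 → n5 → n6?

Arc length = 7 + 1 + 6 + 2 + 12 + 10 = 38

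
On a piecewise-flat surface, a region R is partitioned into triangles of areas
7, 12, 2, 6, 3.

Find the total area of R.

7 + 12 + 2 + 6 + 3 = 30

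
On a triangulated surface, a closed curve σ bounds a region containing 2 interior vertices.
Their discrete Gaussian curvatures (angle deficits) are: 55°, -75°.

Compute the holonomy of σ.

Holonomy = total enclosed curvature = 55° + (-75°) = -20°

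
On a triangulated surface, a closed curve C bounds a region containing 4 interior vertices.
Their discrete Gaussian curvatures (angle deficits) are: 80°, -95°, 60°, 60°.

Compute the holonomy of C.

Holonomy = total enclosed curvature = 80° + (-95°) + 60° + 60° = 105°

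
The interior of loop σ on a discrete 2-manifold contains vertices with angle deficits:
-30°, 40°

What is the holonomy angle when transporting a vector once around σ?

Holonomy = total enclosed curvature = (-30°) + 40° = 10°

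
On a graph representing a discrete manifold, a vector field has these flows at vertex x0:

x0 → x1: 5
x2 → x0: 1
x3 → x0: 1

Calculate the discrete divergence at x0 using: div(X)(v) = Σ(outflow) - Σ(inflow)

Divergence = sum of outgoing flows = 5 + (-1) + (-1) = 3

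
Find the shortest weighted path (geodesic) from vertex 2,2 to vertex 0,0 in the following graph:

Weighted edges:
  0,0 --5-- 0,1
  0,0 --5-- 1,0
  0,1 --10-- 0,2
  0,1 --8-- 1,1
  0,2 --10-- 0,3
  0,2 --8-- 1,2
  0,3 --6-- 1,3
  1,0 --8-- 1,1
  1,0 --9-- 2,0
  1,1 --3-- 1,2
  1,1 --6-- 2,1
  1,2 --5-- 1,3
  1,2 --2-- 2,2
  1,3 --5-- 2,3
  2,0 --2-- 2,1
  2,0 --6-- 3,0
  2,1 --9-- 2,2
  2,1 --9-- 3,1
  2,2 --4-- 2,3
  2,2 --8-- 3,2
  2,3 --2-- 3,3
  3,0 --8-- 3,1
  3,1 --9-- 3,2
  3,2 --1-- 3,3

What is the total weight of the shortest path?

Shortest path: 2,2 → 1,2 → 1,1 → 0,1 → 0,0, total weight = 18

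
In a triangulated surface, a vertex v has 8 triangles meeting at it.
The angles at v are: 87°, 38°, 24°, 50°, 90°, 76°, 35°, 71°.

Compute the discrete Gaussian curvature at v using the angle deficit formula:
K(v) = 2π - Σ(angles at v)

Sum of angles = 471°. K = 360° - 471° = -111° = -37π/60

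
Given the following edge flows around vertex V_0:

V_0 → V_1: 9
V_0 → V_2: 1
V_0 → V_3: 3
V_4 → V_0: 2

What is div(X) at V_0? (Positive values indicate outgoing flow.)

Divergence = sum of outgoing flows = 9 + 1 + 3 + (-2) = 11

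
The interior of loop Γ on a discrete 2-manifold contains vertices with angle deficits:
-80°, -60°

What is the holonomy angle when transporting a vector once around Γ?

Holonomy = total enclosed curvature = (-80°) + (-60°) = -140°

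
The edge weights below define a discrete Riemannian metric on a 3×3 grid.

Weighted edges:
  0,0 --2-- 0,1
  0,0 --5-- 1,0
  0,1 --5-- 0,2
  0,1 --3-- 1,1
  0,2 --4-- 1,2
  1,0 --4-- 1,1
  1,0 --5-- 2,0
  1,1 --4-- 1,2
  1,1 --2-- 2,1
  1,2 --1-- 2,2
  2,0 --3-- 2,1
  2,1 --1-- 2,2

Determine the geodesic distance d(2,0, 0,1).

Shortest path: 2,0 → 2,1 → 1,1 → 0,1, total weight = 8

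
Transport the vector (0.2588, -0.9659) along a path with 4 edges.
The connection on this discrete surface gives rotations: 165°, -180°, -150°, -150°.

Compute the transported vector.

Total rotation: 165° + (-180°) + (-150°) + (-150°) = -315° ≡ 45° (mod 360°). Final vector: (0.8660, -0.5000)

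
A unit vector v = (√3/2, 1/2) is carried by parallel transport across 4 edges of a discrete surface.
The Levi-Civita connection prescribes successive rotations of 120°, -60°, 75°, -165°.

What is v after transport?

Total rotation: 120° + (-60°) + 75° + (-165°) = -30°. Final vector: (1, 0)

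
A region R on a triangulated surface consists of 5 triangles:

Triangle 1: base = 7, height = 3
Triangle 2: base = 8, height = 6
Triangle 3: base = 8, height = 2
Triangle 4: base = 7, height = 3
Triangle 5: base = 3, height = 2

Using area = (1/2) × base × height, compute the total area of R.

(1/2)×7×3 + (1/2)×8×6 + (1/2)×8×2 + (1/2)×7×3 + (1/2)×3×2 = 56.0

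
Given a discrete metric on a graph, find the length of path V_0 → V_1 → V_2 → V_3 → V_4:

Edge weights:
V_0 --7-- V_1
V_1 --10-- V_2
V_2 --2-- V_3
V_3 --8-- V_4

Arc length = 7 + 10 + 2 + 8 = 27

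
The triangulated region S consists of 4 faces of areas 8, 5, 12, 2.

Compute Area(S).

8 + 5 + 12 + 2 = 27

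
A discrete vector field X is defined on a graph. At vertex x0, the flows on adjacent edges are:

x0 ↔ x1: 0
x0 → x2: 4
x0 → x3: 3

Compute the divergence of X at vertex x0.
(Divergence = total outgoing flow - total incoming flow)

Divergence = sum of outgoing flows = 0 + 4 + 3 = 7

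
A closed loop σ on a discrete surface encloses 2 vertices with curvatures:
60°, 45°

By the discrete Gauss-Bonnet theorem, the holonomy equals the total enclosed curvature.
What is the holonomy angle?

Holonomy = total enclosed curvature = 60° + 45° = 105°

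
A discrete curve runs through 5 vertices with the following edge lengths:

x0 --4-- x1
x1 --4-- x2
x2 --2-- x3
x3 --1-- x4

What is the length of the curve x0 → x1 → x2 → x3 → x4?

Arc length = 4 + 4 + 2 + 1 = 11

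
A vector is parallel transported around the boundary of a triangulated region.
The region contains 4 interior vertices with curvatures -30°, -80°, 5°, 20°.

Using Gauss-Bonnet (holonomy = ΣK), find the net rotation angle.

Holonomy = total enclosed curvature = (-30°) + (-80°) + 5° + 20° = -85°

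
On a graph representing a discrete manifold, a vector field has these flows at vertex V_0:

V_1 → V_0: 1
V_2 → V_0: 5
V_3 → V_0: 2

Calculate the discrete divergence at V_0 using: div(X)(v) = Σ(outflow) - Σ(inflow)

Divergence = sum of outgoing flows = (-1) + (-5) + (-2) = -8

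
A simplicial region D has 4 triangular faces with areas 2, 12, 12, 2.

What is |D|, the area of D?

2 + 12 + 12 + 2 = 28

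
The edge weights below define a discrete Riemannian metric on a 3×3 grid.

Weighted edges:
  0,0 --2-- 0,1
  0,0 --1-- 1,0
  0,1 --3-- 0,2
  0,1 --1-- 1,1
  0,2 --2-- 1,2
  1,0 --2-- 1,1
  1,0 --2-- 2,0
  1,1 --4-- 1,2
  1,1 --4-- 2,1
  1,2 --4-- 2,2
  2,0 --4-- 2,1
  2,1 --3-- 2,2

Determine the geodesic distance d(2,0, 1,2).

Shortest path: 2,0 → 1,0 → 1,1 → 1,2, total weight = 8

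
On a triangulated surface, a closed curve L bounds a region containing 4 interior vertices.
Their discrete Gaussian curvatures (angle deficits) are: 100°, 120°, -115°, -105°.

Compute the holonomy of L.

Holonomy = total enclosed curvature = 100° + 120° + (-115°) + (-105°) = 0°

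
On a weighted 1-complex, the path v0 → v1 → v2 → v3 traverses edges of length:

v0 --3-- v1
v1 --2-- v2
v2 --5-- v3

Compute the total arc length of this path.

Arc length = 3 + 2 + 5 = 10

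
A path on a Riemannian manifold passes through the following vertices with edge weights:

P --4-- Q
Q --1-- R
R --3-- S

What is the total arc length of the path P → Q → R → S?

Arc length = 4 + 1 + 3 = 8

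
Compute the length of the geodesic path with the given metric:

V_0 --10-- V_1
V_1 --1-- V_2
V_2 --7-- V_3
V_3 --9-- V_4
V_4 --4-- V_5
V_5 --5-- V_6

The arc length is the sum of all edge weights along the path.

Arc length = 10 + 1 + 7 + 9 + 4 + 5 = 36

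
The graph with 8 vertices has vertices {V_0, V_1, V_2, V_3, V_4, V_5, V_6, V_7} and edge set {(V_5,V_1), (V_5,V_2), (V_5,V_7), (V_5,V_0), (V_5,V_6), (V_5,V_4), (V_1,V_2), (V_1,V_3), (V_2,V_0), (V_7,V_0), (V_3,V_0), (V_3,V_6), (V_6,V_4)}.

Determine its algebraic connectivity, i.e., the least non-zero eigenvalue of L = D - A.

Degrees: deg(V_0) = 4, deg(V_1) = 3, deg(V_2) = 3, deg(V_3) = 3, deg(V_4) = 2, deg(V_5) = 6, deg(V_6) = 3, deg(V_7) = 2.
L = D − A with rows/columns ordered (V_0, V_1, V_2, V_3, V_4, V_5, V_6, V_7):
  [ 4,  0, -1, -1,  0, -1,  0, -1]
  [ 0,  3, -1, -1,  0, -1,  0,  0]
  [-1, -1,  3,  0,  0, -1,  0,  0]
  [-1, -1,  0,  3,  0,  0, -1,  0]
  [ 0,  0,  0,  0,  2, -1, -1,  0]
  [-1, -1, -1,  0, -1,  6, -1, -1]
  [ 0,  0,  0, -1, -1, -1,  3,  0]
  [-1,  0,  0,  0,  0, -1,  0,  2]
Characteristic polynomial: det(λI − L) = λ(λ² − 5λ + 5)(λ² − 9λ + 13)(λ² − 8λ + 14)(λ − 4).
Roots: λ = 0; (λ² − 5λ + 5) = 0 ⇒ λ = (5 ± √5)/2 ≈ 1.382, 3.618; (λ² − 9λ + 13) = 0 ⇒ λ = (9 ± √29)/2 ≈ 1.8074, 7.1926; (λ² − 8λ + 14) = 0 ⇒ λ = 4 ± √2 ≈ 2.5858, 5.4142; (λ − 4) = 0 ⇒ λ = 4.
(Check: the roots sum (with multiplicity) to 26, matching trace L = Σdeg = 2·13 = 26.)
Laplacian eigenvalues: [0.0, 1.382, 1.8074, 2.5858, 3.618, 4.0, 5.4142, 7.1926]. Algebraic connectivity (smallest non-zero eigenvalue) = 1.382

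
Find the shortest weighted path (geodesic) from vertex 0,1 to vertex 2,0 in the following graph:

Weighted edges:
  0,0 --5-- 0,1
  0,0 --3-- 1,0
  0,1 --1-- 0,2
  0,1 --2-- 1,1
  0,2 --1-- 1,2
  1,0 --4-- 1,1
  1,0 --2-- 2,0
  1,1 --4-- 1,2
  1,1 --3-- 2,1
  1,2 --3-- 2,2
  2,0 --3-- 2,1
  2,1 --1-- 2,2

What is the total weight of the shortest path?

Shortest path: 0,1 → 1,1 → 2,1 → 2,0, total weight = 8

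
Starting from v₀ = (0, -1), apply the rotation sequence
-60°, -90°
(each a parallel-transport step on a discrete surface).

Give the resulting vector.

Total rotation: (-60°) + (-90°) = -150°. Final vector: (-0.5000, 0.8660)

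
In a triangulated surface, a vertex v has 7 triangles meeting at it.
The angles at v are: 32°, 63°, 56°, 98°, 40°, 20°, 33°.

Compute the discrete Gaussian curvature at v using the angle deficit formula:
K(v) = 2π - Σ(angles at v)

Sum of angles = 342°. K = 360° - 342° = 18° = π/10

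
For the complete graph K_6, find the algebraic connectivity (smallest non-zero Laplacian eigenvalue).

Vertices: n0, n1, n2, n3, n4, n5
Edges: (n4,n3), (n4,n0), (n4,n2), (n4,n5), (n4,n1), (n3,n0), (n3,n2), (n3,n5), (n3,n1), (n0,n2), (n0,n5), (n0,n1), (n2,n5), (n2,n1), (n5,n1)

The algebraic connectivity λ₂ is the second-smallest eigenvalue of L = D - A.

For the complete graph K_n, L = nI − J (J = all-ones matrix). J has eigenvalues n (once, eigenvector 𝟙) and 0 (multiplicity n−1), so L has eigenvalues 0 (once) and n (multiplicity n−1). Here n = 6: eigenvalue 0 once and 6 with multiplicity 5.
Laplacian eigenvalues: [0.0, 6.0, 6.0, 6.0, 6.0, 6.0]. Algebraic connectivity (smallest non-zero eigenvalue) = 6.0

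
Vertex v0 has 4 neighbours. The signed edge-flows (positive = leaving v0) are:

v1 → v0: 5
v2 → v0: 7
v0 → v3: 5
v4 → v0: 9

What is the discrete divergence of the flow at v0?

Divergence = sum of outgoing flows = (-5) + (-7) + 5 + (-9) = -16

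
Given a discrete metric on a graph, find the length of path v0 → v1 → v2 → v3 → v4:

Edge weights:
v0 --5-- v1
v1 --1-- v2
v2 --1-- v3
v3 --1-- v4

Arc length = 5 + 1 + 1 + 1 = 8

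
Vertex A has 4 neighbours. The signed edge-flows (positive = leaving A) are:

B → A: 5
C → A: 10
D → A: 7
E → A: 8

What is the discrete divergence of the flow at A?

Divergence = sum of outgoing flows = (-5) + (-10) + (-7) + (-8) = -30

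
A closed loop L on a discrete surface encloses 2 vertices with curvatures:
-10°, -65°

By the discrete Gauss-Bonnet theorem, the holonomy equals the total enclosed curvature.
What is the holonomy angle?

Holonomy = total enclosed curvature = (-10°) + (-65°) = -75°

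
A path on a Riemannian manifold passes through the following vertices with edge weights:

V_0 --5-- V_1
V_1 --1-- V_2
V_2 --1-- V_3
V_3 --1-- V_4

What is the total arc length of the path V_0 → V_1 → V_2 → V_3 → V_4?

Arc length = 5 + 1 + 1 + 1 = 8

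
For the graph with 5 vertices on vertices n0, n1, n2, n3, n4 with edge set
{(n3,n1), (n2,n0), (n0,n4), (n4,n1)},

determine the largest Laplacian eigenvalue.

Degrees: deg(n0) = 2, deg(n1) = 2, deg(n2) = 1, deg(n3) = 1, deg(n4) = 2.
L = D − A with rows/columns ordered (n0, n1, n2, n3, n4):
  [ 2,  0, -1,  0, -1]
  [ 0,  2,  0, -1, -1]
  [-1,  0,  1,  0,  0]
  [ 0, -1,  0,  1,  0]
  [-1, -1,  0,  0,  2]
Characteristic polynomial: det(λI − L) = λ(λ² − 3λ + 1)(λ² − 5λ + 5).
Roots: λ = 0; (λ² − 3λ + 1) = 0 ⇒ λ = (3 ± √5)/2 ≈ 0.382, 2.618; (λ² − 5λ + 5) = 0 ⇒ λ = (5 ± √5)/2 ≈ 1.382, 3.618.
(Check: the roots sum (with multiplicity) to 8, matching trace L = Σdeg = 2·4 = 8.)
Laplacian eigenvalues: [0.0, 0.382, 1.382, 2.618, 3.618]. Largest eigenvalue (spectral radius) = 3.618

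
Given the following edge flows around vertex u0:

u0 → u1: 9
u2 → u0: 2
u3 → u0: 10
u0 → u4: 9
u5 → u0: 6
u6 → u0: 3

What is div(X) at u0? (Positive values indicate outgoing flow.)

Divergence = sum of outgoing flows = 9 + (-2) + (-10) + 9 + (-6) + (-3) = -3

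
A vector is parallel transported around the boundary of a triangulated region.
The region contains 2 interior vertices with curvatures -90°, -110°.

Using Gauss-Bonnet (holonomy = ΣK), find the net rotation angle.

Holonomy = total enclosed curvature = (-90°) + (-110°) = -200°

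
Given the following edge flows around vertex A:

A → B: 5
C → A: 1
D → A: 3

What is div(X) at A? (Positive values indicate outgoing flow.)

Divergence = sum of outgoing flows = 5 + (-1) + (-3) = 1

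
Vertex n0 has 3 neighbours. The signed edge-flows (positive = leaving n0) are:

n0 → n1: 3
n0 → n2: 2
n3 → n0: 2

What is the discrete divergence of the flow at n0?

Divergence = sum of outgoing flows = 3 + 2 + (-2) = 3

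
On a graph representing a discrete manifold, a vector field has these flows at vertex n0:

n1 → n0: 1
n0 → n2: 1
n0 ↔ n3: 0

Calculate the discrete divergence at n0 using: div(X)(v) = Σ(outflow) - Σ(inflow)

Divergence = sum of outgoing flows = (-1) + 1 + 0 = 0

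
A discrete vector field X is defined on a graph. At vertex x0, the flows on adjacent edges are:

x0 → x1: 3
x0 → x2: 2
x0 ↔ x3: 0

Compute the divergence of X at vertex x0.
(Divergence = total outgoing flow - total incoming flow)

Divergence = sum of outgoing flows = 3 + 2 + 0 = 5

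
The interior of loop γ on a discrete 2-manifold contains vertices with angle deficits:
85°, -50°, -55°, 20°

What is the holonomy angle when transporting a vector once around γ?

Holonomy = total enclosed curvature = 85° + (-50°) + (-55°) + 20° = 0°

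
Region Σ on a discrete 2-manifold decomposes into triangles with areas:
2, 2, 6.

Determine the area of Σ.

2 + 2 + 6 = 10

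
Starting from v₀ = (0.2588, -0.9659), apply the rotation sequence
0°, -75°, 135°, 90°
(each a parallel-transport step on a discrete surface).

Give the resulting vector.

Total rotation: 0° + (-75°) + 135° + 90° = 150°. Final vector: (0.2588, 0.9659)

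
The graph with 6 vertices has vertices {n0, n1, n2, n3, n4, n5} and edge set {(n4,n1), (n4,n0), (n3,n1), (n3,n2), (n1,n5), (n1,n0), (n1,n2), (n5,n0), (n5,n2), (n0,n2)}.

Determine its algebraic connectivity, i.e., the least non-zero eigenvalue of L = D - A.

Degrees: deg(n0) = 4, deg(n1) = 5, deg(n2) = 4, deg(n3) = 2, deg(n4) = 2, deg(n5) = 3.
L = D − A with rows/columns ordered (n0, n1, n2, n3, n4, n5):
  [ 4, -1, -1,  0, -1, -1]
  [-1,  5, -1, -1, -1, -1]
  [-1, -1,  4, -1,  0, -1]
  [ 0, -1, -1,  2,  0,  0]
  [-1, -1,  0,  0,  2,  0]
  [-1, -1, -1,  0,  0,  3]
Characteristic polynomial: det(λI − L) = λ(λ² − 7λ + 9)(λ² − 7λ + 11)(λ − 6).
Roots: λ = 0; (λ² − 7λ + 9) = 0 ⇒ λ = (7 ± √13)/2 ≈ 1.6972, 5.3028; (λ² − 7λ + 11) = 0 ⇒ λ = (7 ± √5)/2 ≈ 2.382, 4.618; (λ − 6) = 0 ⇒ λ = 6.
(Check: the roots sum (with multiplicity) to 20, matching trace L = Σdeg = 2·10 = 20.)
Laplacian eigenvalues: [0.0, 1.6972, 2.382, 4.618, 5.3028, 6.0]. Algebraic connectivity (smallest non-zero eigenvalue) = 1.6972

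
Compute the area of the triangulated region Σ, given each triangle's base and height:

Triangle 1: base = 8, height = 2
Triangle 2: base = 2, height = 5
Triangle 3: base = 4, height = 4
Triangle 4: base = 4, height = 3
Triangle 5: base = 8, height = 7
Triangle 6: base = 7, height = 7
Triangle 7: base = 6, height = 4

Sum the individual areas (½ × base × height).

(1/2)×8×2 + (1/2)×2×5 + (1/2)×4×4 + (1/2)×4×3 + (1/2)×8×7 + (1/2)×7×7 + (1/2)×6×4 = 91.5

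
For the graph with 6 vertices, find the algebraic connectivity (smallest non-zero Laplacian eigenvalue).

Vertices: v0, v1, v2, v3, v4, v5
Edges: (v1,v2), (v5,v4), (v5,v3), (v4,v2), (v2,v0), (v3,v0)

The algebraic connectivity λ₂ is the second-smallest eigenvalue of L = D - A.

Degrees: deg(v0) = 2, deg(v1) = 1, deg(v2) = 3, deg(v3) = 2, deg(v4) = 2, deg(v5) = 2.
L = D − A with rows/columns ordered (v0, v1, v2, v3, v4, v5):
  [ 2,  0, -1, -1,  0,  0]
  [ 0,  1, -1,  0,  0,  0]
  [-1, -1,  3,  0, -1,  0]
  [-1,  0,  0,  2,  0, -1]
  [ 0,  0, -1,  0,  2, -1]
  [ 0,  0,  0, -1, -1,  2]
Characteristic polynomial: det(λI − L) = λ(λ² − 5λ + 3)(λ² − 5λ + 5)(λ − 2).
Roots: λ = 0; (λ² − 5λ + 3) = 0 ⇒ λ = (5 ± √13)/2 ≈ 0.6972, 4.3028; (λ² − 5λ + 5) = 0 ⇒ λ = (5 ± √5)/2 ≈ 1.382, 3.618; (λ − 2) = 0 ⇒ λ = 2.
(Check: the roots sum (with multiplicity) to 12, matching trace L = Σdeg = 2·6 = 12.)
Laplacian eigenvalues: [0.0, 0.6972, 1.382, 2.0, 3.618, 4.3028]. Algebraic connectivity (smallest non-zero eigenvalue) = 0.6972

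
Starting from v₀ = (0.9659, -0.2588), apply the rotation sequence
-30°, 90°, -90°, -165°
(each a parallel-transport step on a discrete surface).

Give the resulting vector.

Total rotation: (-30°) + 90° + (-90°) + (-165°) = -195° ≡ 165° (mod 360°). Final vector: (-0.8660, 0.5000)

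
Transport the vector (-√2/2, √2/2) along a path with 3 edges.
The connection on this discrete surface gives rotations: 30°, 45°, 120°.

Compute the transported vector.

Total rotation: 30° + 45° + 120° = 195° ≡ -165° (mod 360°). Final vector: (0.8660, -0.5000)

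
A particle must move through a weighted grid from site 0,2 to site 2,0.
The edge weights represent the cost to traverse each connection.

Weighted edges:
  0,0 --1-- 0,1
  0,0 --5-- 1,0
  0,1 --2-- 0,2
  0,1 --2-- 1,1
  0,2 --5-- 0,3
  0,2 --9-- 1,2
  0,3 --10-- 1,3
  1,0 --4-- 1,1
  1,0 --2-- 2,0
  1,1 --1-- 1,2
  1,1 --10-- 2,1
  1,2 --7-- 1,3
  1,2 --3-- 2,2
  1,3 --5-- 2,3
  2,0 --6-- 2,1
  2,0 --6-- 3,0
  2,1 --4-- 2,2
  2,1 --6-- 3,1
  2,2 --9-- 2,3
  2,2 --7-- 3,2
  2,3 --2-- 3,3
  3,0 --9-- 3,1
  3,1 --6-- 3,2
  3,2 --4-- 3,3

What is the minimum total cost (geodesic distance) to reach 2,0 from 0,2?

Shortest path: 0,2 → 0,1 → 0,0 → 1,0 → 2,0, total weight = 10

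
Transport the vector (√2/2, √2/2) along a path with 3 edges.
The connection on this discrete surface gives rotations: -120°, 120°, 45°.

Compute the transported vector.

Total rotation: (-120°) + 120° + 45° = 45°. Final vector: (0, 1)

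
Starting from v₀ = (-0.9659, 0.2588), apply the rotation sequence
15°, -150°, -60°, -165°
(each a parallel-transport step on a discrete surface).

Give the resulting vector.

Total rotation: 15° + (-150°) + (-60°) + (-165°) = -360° ≡ 0° (mod 360°). Final vector: (-0.9659, 0.2588)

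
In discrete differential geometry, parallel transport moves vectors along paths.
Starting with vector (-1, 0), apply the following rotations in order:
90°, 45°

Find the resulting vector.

Total rotation: 90° + 45° = 135°. Final vector: (0.7071, -0.7071)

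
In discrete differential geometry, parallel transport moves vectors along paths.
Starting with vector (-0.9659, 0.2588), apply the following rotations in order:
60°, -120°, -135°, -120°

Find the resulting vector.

Total rotation: 60° + (-120°) + (-135°) + (-120°) = -315° ≡ 45° (mod 360°). Final vector: (-0.8660, -0.5000)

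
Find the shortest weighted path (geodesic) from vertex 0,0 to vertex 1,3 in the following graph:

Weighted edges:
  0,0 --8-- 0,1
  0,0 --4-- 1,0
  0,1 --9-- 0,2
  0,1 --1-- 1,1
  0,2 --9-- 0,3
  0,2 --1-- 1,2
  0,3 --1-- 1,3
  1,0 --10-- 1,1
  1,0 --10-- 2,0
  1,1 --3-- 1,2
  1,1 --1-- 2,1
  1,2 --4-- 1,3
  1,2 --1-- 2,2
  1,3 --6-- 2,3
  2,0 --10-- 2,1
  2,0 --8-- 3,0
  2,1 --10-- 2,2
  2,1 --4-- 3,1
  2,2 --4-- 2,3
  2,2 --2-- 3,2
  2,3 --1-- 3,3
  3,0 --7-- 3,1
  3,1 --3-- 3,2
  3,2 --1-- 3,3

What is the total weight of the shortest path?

Shortest path: 0,0 → 0,1 → 1,1 → 1,2 → 1,3, total weight = 16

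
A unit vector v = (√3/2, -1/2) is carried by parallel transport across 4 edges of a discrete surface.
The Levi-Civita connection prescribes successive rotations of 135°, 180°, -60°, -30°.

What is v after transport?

Total rotation: 135° + 180° + (-60°) + (-30°) = 225° ≡ -135° (mod 360°). Final vector: (-0.9659, -0.2588)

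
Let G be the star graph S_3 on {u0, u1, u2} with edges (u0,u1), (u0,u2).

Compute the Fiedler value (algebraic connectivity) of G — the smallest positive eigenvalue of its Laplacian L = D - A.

The star S_3 is the complete bipartite graph K_{1,2} (one hub of degree 2, 2 leaves of degree 1). The Laplacian spectrum of K_{p,q} is 0, p (multiplicity q−1), q (multiplicity p−1), p+q. With p = 1, q = 2: 0 once, 1 with multiplicity 1, and 3 once. (Check: trace L = sum of degrees = 4 = 1·1 + 3.)
Laplacian eigenvalues: [0.0, 1.0, 3.0]. Algebraic connectivity (smallest non-zero eigenvalue) = 1.0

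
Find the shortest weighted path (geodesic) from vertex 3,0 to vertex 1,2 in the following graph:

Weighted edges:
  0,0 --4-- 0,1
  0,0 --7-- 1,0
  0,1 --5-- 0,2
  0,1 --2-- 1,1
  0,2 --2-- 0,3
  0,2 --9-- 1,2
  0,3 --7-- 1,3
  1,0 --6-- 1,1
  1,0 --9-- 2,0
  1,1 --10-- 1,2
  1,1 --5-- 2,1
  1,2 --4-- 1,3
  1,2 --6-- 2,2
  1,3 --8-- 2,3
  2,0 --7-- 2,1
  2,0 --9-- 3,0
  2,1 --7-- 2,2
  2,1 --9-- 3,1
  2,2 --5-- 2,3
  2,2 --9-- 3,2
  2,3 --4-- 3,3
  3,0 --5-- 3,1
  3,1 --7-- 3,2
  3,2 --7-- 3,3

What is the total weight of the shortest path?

Shortest path: 3,0 → 3,1 → 3,2 → 2,2 → 1,2, total weight = 27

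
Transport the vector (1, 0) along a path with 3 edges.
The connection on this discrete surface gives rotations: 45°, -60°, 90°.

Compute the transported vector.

Total rotation: 45° + (-60°) + 90° = 75°. Final vector: (0.2588, 0.9659)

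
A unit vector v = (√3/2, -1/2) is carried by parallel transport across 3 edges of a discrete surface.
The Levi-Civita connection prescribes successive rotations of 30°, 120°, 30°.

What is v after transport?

Total rotation: 30° + 120° + 30° = 180°. Final vector: (-0.8660, 0.5000)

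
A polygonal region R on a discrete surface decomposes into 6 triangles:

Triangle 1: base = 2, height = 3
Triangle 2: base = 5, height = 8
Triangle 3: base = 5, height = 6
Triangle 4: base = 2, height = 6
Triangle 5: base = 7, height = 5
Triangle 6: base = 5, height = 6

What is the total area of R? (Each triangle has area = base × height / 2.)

(1/2)×2×3 + (1/2)×5×8 + (1/2)×5×6 + (1/2)×2×6 + (1/2)×7×5 + (1/2)×5×6 = 76.5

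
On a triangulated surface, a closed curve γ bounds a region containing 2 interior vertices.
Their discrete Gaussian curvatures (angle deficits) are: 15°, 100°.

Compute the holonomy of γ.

Holonomy = total enclosed curvature = 15° + 100° = 115°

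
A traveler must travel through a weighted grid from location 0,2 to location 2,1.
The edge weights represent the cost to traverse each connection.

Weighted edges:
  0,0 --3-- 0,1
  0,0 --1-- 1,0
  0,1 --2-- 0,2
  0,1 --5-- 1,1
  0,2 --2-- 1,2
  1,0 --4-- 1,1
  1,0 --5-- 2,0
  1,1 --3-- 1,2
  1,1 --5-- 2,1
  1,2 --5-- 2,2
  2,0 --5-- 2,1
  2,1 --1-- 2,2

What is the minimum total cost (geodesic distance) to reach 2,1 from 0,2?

Shortest path: 0,2 → 1,2 → 2,2 → 2,1, total weight = 8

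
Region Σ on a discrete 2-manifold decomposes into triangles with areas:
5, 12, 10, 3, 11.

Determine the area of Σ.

5 + 12 + 10 + 3 + 11 = 41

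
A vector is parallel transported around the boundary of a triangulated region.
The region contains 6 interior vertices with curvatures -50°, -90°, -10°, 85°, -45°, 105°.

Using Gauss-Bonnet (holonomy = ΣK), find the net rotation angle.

Holonomy = total enclosed curvature = (-50°) + (-90°) + (-10°) + 85° + (-45°) + 105° = -5°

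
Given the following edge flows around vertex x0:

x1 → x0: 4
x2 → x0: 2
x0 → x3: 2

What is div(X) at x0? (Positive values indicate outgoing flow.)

Divergence = sum of outgoing flows = (-4) + (-2) + 2 = -4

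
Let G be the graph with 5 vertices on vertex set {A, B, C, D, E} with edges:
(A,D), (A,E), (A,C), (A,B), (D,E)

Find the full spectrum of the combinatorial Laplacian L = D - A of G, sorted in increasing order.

Degrees: deg(A) = 4, deg(B) = 1, deg(C) = 1, deg(D) = 2, deg(E) = 2.
L = D − A with rows/columns ordered (A, B, C, D, E):
  [ 4, -1, -1, -1, -1]
  [-1,  1,  0,  0,  0]
  [-1,  0,  1,  0,  0]
  [-1,  0,  0,  2, -1]
  [-1,  0,  0, -1,  2]
Characteristic polynomial: det(λI − L) = λ(λ − 1)²(λ − 3)(λ − 5).
Roots: λ = 0; (λ − 1) = 0 ⇒ λ = 1 (multiplicity 2); (λ − 3) = 0 ⇒ λ = 3; (λ − 5) = 0 ⇒ λ = 5.
(Check: the roots sum (with multiplicity) to 10, matching trace L = Σdeg = 2·5 = 10.)
Laplacian eigenvalues (increasing order): [0.0, 1.0, 1.0, 3.0, 5.0]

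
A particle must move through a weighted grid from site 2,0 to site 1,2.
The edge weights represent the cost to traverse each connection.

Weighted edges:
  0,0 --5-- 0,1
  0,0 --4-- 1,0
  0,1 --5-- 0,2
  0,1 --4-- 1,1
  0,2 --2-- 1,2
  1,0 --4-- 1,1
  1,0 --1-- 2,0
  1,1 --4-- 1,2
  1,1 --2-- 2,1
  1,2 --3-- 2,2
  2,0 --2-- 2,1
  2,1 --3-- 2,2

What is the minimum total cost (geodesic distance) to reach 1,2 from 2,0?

Shortest path: 2,0 → 2,1 → 1,1 → 1,2, total weight = 8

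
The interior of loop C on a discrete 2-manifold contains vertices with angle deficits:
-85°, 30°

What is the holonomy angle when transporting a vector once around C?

Holonomy = total enclosed curvature = (-85°) + 30° = -55°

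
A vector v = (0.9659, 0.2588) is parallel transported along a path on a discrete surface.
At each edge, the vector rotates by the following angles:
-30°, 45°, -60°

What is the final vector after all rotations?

Total rotation: (-30°) + 45° + (-60°) = -45°. Final vector: (0.8660, -0.5000)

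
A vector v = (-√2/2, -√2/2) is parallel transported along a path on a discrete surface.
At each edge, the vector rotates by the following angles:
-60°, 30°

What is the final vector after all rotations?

Total rotation: (-60°) + 30° = -30°. Final vector: (-0.9659, -0.2588)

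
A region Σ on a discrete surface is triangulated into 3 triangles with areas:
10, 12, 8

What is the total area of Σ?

10 + 12 + 8 = 30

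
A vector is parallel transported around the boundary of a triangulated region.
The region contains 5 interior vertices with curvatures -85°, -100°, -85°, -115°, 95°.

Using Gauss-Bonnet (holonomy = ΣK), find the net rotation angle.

Holonomy = total enclosed curvature = (-85°) + (-100°) + (-85°) + (-115°) + 95° = -290°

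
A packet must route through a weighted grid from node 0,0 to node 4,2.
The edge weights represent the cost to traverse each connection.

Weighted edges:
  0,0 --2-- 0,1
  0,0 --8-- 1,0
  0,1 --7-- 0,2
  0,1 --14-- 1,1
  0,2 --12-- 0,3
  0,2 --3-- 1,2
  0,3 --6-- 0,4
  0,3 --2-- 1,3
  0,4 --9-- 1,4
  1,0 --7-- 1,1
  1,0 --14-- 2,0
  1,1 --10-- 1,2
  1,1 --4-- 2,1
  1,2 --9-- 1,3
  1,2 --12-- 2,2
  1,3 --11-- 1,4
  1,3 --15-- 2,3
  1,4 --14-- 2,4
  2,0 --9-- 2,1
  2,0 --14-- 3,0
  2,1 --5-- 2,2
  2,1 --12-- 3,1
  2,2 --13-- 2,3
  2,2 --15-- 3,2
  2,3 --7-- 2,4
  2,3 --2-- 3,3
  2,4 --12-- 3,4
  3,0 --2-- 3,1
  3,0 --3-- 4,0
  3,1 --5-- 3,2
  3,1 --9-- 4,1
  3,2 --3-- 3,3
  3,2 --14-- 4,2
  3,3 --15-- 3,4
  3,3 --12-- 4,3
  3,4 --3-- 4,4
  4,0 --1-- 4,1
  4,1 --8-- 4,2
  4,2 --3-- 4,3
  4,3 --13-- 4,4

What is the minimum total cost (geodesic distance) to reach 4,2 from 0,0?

Shortest path: 0,0 → 1,0 → 1,1 → 2,1 → 3,1 → 3,0 → 4,0 → 4,1 → 4,2, total weight = 45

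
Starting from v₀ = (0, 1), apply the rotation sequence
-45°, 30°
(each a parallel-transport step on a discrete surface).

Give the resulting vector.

Total rotation: (-45°) + 30° = -15°. Final vector: (0.2588, 0.9659)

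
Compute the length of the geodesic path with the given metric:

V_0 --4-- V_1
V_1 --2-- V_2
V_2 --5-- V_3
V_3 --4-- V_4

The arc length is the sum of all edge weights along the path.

Arc length = 4 + 2 + 5 + 4 = 15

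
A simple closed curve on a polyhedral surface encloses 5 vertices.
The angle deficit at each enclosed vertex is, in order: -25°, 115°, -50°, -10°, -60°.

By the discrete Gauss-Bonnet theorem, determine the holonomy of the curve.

Holonomy = total enclosed curvature = (-25°) + 115° + (-50°) + (-10°) + (-60°) = -30°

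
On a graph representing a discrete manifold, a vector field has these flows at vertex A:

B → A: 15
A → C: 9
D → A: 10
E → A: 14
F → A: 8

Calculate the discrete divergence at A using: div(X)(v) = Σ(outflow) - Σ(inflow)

Divergence = sum of outgoing flows = (-15) + 9 + (-10) + (-14) + (-8) = -38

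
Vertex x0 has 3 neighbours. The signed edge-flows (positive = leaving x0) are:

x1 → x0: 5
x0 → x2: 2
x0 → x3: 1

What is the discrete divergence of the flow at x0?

Divergence = sum of outgoing flows = (-5) + 2 + 1 = -2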